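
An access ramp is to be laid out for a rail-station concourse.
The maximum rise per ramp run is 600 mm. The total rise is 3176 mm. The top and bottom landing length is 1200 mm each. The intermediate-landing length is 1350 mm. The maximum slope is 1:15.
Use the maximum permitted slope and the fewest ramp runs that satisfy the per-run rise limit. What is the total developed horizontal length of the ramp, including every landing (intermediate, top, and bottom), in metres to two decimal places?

At most 600 each: 3176/600 = 5.29, giving 6 ramp runs. That means 5 intermediate landings.
Ramp run (horizontal) at 1:15: 3176 × 15 = 47640 mm.
Intermediate landings: 5 × 1350 = 6750 mm.
Top and bottom landings: 2 × 1200 = 2400 mm.
Total = 47640 + 6750 + 2400 = 56790 mm.
= 56.79 m.

56.79 m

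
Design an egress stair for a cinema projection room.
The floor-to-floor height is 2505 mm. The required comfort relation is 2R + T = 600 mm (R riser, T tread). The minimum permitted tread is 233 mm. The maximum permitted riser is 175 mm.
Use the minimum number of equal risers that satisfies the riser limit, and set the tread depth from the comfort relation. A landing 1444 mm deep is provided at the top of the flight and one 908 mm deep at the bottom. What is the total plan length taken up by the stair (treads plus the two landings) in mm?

2505 / 175 = 14.314 → round up to 15 risers.
Riser R = 2505 / 15 = 167 mm, within the 175 mm limit.
Tread T = 600 − 2 × 167 = 266 mm (≥ 233 mm).
Treads = 15 − 1 = 14; going = 14 × 266 = 3724 mm.
Enclosure = 3724 + 1444 + 908 = 6076 mm.

6076 mm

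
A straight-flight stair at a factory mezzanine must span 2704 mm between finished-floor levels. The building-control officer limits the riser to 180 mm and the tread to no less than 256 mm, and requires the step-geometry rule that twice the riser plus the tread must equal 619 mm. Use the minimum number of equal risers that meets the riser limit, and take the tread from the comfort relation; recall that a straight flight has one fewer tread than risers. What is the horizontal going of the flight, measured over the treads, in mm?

At most 180 each: 2704/180 = 15.02, giving 16 risers.
Riser R = 2704 / 16 = 169 mm, within the 180 mm limit.
Tread T = 619 − 2 × 169 = 281 mm (≥ 256 mm).
16 risers give 15 treads; going = 15 × 281 = 4215 mm.

4215 mm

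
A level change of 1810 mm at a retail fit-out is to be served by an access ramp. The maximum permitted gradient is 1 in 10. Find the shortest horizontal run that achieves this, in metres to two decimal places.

18.10 m

Run = rise × 10 = 1810 × 10 = 18100 mm.
18100 mm = 18.10 m.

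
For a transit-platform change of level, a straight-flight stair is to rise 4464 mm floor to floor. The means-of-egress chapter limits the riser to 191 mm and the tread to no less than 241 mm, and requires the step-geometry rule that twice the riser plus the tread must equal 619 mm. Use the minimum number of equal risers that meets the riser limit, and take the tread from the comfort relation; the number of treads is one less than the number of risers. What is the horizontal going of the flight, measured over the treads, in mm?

4464 / 191 = 23.372 → round up to 24 risers.
R = 4464 ÷ 24 = 186 mm.
Tread T = 619 − 2 × 186 = 247 mm (≥ 241 mm).
24 risers give 23 treads; going = 23 × 247 = 5681 mm.

5681 mm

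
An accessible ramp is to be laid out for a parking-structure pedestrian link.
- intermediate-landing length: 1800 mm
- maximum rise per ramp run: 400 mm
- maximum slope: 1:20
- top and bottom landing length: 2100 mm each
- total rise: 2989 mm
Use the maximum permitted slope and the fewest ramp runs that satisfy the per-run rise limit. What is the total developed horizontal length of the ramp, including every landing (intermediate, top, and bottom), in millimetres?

2989 / 400 = 7.47, so 8 ramp runs are needed. That means 7 intermediate landings.
Horizontal run for 2989 mm of rise at 1:20 is 2989 × 20 = 59780 mm.
7 intermediate landings contribute 7 × 1800 = 12600 mm.
Top and bottom landings: 2 × 2100 = 4200 mm.
Total = 59780 + 12600 + 4200 = 76580 mm.

76580 mm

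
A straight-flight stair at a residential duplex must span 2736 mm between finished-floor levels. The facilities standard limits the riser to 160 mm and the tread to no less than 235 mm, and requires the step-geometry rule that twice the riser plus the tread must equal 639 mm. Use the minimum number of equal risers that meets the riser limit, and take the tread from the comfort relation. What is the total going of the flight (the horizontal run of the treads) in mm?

2736 / 160 = 17.100 → round up to 18 risers.
Each riser is 2736/18 = 152 mm (≤ 160 mm).
T = 639 − 2·152 = 335 mm, which satisfies the 235 mm minimum.
18 risers give 17 treads; going = 17 × 335 = 5695 mm.

5695 mm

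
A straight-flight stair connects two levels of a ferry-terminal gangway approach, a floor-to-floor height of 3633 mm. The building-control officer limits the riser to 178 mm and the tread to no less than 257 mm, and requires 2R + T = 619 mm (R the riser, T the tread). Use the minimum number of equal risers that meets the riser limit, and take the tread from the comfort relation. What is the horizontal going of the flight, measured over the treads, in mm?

5460 mm

⌈3633/178⌉ = 21 risers.
Each riser is 3633/21 = 173 mm (≤ 178 mm).
From 2R + T = 619: T = 619 − 346 = 273 mm.
Treads = 21 − 1 = 20; going = 20 × 273 = 5460 mm.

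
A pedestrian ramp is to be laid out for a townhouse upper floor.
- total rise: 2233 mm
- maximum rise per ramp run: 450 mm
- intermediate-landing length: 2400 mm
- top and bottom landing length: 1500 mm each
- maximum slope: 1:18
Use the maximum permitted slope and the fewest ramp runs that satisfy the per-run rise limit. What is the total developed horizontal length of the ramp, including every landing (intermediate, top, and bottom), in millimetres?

2233 / 450 = 4.962 → round up to 5 ramp runs. That means 4 intermediate landings.
Horizontal run for 2233 mm of rise at 1:18 is 2233 × 18 = 40194 mm.
Intermediate landings: 4 × 2400 = 9600 mm.
Top and bottom landings: 2 × 1500 = 3000 mm.
Total = 40194 + 9600 + 3000 = 52794 mm.

52794 mm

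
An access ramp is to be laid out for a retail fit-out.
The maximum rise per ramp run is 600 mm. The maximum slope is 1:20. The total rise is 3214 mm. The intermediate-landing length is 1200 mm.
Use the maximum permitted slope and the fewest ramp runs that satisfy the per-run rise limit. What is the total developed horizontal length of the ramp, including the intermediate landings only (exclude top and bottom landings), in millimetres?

3214 / 600 = 5.36, so 6 ramp runs are needed. That means 5 intermediate landings.
Horizontal run for 3214 mm of rise at 1:20 is 3214 × 20 = 64280 mm.
Intermediate landings: 5 × 1200 = 6000 mm.
Total developed length = 64280 + 6000 = 70280 mm.

70280 mm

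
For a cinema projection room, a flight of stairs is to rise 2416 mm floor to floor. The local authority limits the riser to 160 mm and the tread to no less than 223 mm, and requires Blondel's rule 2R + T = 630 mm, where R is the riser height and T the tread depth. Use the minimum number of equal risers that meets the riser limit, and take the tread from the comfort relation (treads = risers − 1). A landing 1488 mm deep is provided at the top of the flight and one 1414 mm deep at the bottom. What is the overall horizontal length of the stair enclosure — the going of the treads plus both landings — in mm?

7822 mm

2416 / 160 = 15.100 → round up to 16 risers.
Each riser is 2416/16 = 151 mm (≤ 160 mm).
T = 630 − 2·151 = 328 mm, which satisfies the 223 mm minimum.
16 risers give 15 treads; going = 15 × 328 = 4920 mm.
Add landings: 4920 + 1488 + 1414 = 7822 mm.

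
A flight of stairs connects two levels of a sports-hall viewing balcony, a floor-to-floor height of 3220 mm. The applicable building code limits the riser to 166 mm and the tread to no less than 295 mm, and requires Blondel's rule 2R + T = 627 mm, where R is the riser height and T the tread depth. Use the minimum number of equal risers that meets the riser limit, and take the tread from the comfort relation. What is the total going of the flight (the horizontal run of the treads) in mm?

5795 mm

3220 / 166 = 19.398 → round up to 20 risers.
R = 3220 ÷ 20 = 161 mm.
T = 627 − 2·161 = 305 mm, which satisfies the 295 mm minimum.
Going = (20 − 1) × 305 = 5795 mm.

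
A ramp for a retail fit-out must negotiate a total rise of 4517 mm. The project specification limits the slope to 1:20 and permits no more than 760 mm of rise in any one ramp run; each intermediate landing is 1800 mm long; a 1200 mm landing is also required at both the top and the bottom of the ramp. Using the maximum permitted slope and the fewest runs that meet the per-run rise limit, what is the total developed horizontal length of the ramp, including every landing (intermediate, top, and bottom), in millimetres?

4517 / 760 = 5.943 → round up to 6 ramp runs. That means 5 intermediate landings.
Horizontal run for 4517 mm of rise at 1:20 is 4517 × 20 = 90340 mm.
Intermediate landings: 5 × 1800 = 9000 mm.
Top and bottom landings: 2 × 1200 = 2400 mm.
Total = 90340 + 9000 + 2400 = 101740 mm.

101740 mm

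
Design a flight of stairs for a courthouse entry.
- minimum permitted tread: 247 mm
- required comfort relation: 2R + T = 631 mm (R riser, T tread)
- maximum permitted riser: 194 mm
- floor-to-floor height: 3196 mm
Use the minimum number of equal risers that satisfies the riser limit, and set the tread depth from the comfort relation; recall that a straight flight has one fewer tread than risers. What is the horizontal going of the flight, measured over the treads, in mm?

4080 mm

3196 / 194 = 16.47, so 17 risers are needed.
R = 3196 ÷ 17 = 188 mm.
T = 631 − 2·188 = 255 mm, which satisfies the 247 mm minimum.
Going = (17 − 1) × 255 = 4080 mm.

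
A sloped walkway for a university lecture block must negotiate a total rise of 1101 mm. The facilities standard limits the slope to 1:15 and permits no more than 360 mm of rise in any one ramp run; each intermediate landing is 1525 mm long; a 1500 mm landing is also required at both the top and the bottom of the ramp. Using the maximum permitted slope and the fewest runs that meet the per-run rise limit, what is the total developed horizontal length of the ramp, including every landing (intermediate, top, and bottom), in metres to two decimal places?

24.09 m

1101 / 360 = 3.058 → round up to 4 ramp runs. That means 3 intermediate landings.
Horizontal run for 1101 mm of rise at 1:15 is 1101 × 15 = 16515 mm.
Intermediate landings: 3 × 1525 = 4575 mm.
Top and bottom landings: 2 × 1500 = 3000 mm.
Total = 16515 + 4575 + 3000 = 24090 mm.
= 24.09 m.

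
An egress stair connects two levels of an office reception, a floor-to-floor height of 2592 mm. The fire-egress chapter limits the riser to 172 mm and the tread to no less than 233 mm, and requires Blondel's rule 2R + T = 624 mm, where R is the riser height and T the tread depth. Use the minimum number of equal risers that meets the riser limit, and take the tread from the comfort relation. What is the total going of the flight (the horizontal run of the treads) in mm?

4500 mm

At most 172 each: 2592/172 = 15.07, giving 16 risers.
R = 2592 ÷ 16 = 162 mm.
Tread T = 624 − 2 × 162 = 300 mm (≥ 233 mm).
Treads = 16 − 1 = 15; going = 15 × 300 = 4500 mm.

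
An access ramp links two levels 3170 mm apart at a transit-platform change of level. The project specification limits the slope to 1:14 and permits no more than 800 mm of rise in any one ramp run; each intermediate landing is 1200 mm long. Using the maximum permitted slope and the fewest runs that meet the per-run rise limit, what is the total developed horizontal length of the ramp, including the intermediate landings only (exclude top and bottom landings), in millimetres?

47980 mm

⌈3170/800⌉ = 4 ramp runs. That means 3 intermediate landings.
Ramp run (horizontal) at 1:14: 3170 × 14 = 44380 mm.
3 intermediate landings contribute 3 × 1200 = 3600 mm.
Total developed length = 44380 + 3600 = 47980 mm.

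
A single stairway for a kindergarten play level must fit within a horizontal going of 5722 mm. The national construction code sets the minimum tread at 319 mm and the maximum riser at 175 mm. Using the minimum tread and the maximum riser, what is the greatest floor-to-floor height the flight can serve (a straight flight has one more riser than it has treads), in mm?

Treads that fit: ⌊5722 / 319⌋ = 17.
Risers = treads + 1 = 18.
Maximum height = 18 × 175 = 3150 mm.

3150 mm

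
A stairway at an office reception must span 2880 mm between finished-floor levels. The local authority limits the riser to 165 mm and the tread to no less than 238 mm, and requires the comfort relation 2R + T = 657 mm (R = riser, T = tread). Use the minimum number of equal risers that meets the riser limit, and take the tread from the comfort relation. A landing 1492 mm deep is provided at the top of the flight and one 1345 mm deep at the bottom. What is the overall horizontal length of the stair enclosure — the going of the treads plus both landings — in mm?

8566 mm

At most 165 each: 2880/165 = 17.45, giving 18 risers.
Each riser is 2880/18 = 160 mm (≤ 165 mm).
T = 657 − 2·160 = 337 mm, which satisfies the 238 mm minimum.
Treads = 18 − 1 = 17; going = 17 × 337 = 5729 mm.
Enclosure = 5729 + 1492 + 1345 = 8566 mm.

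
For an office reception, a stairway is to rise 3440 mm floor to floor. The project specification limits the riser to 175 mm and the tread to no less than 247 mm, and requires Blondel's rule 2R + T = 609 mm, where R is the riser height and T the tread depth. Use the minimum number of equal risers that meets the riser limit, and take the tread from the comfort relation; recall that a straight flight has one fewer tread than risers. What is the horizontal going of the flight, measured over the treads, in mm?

5035 mm

⌈3440/175⌉ = 20 risers.
R = 3440 ÷ 20 = 172 mm.
T = 609 − 2·172 = 265 mm, which satisfies the 247 mm minimum.
20 risers give 19 treads; going = 19 × 265 = 5035 mm.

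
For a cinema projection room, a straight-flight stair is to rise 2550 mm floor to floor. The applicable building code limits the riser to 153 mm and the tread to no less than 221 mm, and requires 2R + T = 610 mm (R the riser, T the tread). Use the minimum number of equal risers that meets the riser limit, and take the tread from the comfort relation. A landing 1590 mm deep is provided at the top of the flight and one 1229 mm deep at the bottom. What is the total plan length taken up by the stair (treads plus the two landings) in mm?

7779 mm

2550 / 153 = 16.667 → round up to 17 risers.
Riser R = 2550 / 17 = 150 mm, within the 153 mm limit.
T = 610 − 2·150 = 310 mm, which satisfies the 221 mm minimum.
17 risers give 16 treads; going = 16 × 310 = 4960 mm.
Enclosure = 4960 + 1590 + 1229 = 7779 mm.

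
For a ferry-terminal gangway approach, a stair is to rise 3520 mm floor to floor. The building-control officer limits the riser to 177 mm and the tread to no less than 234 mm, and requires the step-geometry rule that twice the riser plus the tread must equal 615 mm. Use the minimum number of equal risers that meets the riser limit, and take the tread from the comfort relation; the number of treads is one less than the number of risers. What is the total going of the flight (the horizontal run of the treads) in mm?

4997 mm

⌈3520/177⌉ = 20 risers.
Each riser is 3520/20 = 176 mm (≤ 177 mm).
T = 615 − 2·176 = 263 mm, which satisfies the 234 mm minimum.
Going = (20 − 1) × 263 = 4997 mm.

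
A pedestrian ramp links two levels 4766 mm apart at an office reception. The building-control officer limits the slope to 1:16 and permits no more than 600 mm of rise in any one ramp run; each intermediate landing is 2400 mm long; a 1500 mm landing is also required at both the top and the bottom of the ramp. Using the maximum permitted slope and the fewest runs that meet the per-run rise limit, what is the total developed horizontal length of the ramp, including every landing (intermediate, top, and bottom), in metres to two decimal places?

96.06 m

4766 / 600 = 7.94, so 8 ramp runs are needed. That means 7 intermediate landings.
Horizontal run for 4766 mm of rise at 1:16 is 4766 × 16 = 76256 mm.
Intermediate landings: 7 × 2400 = 16800 mm.
Top and bottom landings: 2 × 1500 = 3000 mm.
Total = 76256 + 16800 + 3000 = 96056 mm.
= 96.06 m.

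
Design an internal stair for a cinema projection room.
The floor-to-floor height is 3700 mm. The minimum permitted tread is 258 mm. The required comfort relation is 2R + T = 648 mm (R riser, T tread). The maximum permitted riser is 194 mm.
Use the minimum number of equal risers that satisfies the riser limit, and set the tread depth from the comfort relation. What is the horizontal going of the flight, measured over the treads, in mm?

3700 / 194 = 19.072 → round up to 20 risers.
Riser R = 3700 / 20 = 185 mm, within the 194 mm limit.
Tread T = 648 − 2 × 185 = 278 mm (≥ 258 mm).
20 risers give 19 treads; going = 19 × 278 = 5282 mm.

5282 mm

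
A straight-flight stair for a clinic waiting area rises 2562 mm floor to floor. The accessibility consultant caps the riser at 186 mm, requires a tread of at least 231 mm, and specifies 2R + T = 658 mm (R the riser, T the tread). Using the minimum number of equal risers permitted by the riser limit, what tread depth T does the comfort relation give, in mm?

292 mm

2562 / 186 = 13.774 → round up to 14 risers.
Riser R = 2562 / 14 = 183 mm, within the 186 mm limit.
Tread T = 658 − 2 × 183 = 292 mm (≥ 231 mm).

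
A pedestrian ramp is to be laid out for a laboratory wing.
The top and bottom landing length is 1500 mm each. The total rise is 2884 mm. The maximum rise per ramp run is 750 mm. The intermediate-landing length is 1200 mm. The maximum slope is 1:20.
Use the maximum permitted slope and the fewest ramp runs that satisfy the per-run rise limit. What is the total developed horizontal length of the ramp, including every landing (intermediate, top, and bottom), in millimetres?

64280 mm

2884 / 750 = 3.85, so 4 ramp runs are needed. That means 3 intermediate landings.
Ramp run (horizontal) at 1:20: 2884 × 20 = 57680 mm.
3 intermediate landings contribute 3 × 1200 = 3600 mm.
Top and bottom landings: 2 × 1500 = 3000 mm.
Total = 57680 + 3600 + 3000 = 64280 mm.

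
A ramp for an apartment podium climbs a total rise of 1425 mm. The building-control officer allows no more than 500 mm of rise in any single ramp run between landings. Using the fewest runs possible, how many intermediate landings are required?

1425 / 500 = 2.850 → round up to 3 ramp runs.
3 runs are separated by 2 intermediate landings.

2 intermediate landings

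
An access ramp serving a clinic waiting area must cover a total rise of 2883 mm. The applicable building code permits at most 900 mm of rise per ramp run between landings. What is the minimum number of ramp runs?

2883 / 900 = 3.20, so 4 ramp runs are needed.

4 runs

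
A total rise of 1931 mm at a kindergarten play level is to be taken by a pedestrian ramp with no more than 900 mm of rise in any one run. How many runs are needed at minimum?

1931 / 900 = 2.146 → round up to 3 ramp runs.

3 runs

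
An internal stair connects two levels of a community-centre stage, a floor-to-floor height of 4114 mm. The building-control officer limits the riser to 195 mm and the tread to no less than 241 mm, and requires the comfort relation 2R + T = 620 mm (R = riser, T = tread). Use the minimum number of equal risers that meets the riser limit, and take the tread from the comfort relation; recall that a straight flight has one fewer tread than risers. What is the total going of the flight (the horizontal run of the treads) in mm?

4114 / 195 = 21.097 → round up to 22 risers.
Each riser is 4114/22 = 187 mm (≤ 195 mm).
From 2R + T = 620: T = 620 − 374 = 246 mm.
Going = (22 − 1) × 246 = 5166 mm.

5166 mm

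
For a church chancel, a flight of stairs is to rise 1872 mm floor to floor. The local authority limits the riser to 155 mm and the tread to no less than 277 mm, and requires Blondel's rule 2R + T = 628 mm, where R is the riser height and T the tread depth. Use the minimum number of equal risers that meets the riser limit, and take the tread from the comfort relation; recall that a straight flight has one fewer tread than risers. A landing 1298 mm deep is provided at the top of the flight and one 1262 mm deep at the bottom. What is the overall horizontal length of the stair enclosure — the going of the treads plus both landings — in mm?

⌈1872/155⌉ = 13 risers.
Each riser is 1872/13 = 144 mm (≤ 155 mm).
Tread T = 628 − 2 × 144 = 340 mm (≥ 277 mm).
Treads = 13 − 1 = 12; going = 12 × 340 = 4080 mm.
Enclosure = 4080 + 1298 + 1262 = 6640 mm.

6640 mm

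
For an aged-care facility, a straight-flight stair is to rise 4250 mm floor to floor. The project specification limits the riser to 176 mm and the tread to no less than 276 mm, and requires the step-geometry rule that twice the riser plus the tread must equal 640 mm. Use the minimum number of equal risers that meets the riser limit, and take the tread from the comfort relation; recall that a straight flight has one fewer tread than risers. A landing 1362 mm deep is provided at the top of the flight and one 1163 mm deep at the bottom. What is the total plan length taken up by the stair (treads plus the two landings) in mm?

9725 mm

At most 176 each: 4250/176 = 24.15, giving 25 risers.
Each riser is 4250/25 = 170 mm (≤ 176 mm).
Tread T = 640 − 2 × 170 = 300 mm (≥ 276 mm).
Treads = 25 − 1 = 24; going = 24 × 300 = 7200 mm.
Enclosure = 7200 + 1362 + 1163 = 9725 mm.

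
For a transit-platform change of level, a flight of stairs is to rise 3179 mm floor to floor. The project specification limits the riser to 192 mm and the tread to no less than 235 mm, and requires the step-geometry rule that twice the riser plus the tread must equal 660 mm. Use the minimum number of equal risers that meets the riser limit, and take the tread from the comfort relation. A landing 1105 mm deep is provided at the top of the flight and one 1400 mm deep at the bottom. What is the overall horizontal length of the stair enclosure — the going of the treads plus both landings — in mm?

3179 / 192 = 16.557 → round up to 17 risers.
R = 3179 ÷ 17 = 187 mm.
From 2R + T = 660: T = 660 − 374 = 286 mm.
Treads = 17 − 1 = 16; going = 16 × 286 = 4576 mm.
Add landings: 4576 + 1105 + 1400 = 7081 mm.

7081 mm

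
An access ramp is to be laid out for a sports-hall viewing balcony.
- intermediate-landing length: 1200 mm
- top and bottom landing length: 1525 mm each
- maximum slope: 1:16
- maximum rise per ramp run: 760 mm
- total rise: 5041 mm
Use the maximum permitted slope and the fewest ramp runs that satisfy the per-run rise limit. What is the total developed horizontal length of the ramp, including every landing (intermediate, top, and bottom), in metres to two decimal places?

5041 / 760 = 6.63, so 7 ramp runs are needed. That means 6 intermediate landings.
Horizontal run for 5041 mm of rise at 1:16 is 5041 × 16 = 80656 mm.
6 intermediate landings contribute 6 × 1200 = 7200 mm.
Top and bottom landings: 2 × 1525 = 3050 mm.
Total = 80656 + 7200 + 3050 = 90906 mm.
= 90.91 m.

90.91 m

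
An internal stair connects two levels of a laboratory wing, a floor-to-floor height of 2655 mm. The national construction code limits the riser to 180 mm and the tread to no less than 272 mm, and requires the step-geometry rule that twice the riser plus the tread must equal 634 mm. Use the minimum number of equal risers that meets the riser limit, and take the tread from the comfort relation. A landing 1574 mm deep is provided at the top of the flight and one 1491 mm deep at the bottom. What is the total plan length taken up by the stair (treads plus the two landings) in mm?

2655 / 180 = 14.75, so 15 risers are needed.
Riser R = 2655 / 15 = 177 mm, within the 180 mm limit.
Tread T = 634 − 2 × 177 = 280 mm (≥ 272 mm).
Going = (15 − 1) × 280 = 3920 mm.
Enclosure = 3920 + 1574 + 1491 = 6985 mm.

6985 mm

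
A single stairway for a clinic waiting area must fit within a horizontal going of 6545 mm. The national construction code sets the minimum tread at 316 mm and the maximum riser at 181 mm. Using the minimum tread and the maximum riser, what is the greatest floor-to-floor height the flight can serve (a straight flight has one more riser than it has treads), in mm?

Treads that fit: ⌊6545 / 316⌋ = 20.
Risers = treads + 1 = 21.
Maximum height = 21 × 181 = 3801 mm.

3801 mm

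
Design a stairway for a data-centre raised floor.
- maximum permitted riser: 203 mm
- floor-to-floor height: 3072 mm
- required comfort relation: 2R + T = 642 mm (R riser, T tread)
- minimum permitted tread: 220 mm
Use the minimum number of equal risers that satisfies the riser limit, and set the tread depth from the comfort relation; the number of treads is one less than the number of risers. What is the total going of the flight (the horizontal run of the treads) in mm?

⌈3072/203⌉ = 16 risers.
Each riser is 3072/16 = 192 mm (≤ 203 mm).
From 2R + T = 642: T = 642 − 384 = 258 mm.
16 risers give 15 treads; going = 15 × 258 = 3870 mm.

3870 mm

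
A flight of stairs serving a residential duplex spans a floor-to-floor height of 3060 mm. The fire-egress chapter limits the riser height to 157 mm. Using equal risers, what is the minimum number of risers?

20 risers

⌈3060/157⌉ = 20 risers.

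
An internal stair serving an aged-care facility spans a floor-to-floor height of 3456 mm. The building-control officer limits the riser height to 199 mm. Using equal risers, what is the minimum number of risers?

3456 / 199 = 17.367 → round up to 18 risers.

18 risers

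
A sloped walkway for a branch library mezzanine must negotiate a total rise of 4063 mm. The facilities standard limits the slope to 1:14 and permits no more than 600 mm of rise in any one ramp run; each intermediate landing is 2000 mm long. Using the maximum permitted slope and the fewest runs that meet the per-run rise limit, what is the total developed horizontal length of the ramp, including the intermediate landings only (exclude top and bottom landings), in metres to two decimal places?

4063 / 600 = 6.77, so 7 ramp runs are needed. That means 6 intermediate landings.
Horizontal run for 4063 mm of rise at 1:14 is 4063 × 14 = 56882 mm.
6 intermediate landings contribute 6 × 2000 = 12000 mm.
Total developed length = 56882 + 12000 = 68882 mm.
= 68.88 m.

68.88 m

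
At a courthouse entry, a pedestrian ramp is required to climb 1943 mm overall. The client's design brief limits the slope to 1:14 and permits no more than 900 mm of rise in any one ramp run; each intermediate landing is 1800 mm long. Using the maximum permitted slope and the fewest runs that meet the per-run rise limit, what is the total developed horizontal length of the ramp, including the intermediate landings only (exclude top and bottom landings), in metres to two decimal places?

1943 / 900 = 2.159 → round up to 3 ramp runs. That means 2 intermediate landings.
Horizontal run for 1943 mm of rise at 1:14 is 1943 × 14 = 27202 mm.
2 intermediate landings contribute 2 × 1800 = 3600 mm.
Developed length = 27202 + 3600 = 30802 mm.
= 30.80 m.

30.80 m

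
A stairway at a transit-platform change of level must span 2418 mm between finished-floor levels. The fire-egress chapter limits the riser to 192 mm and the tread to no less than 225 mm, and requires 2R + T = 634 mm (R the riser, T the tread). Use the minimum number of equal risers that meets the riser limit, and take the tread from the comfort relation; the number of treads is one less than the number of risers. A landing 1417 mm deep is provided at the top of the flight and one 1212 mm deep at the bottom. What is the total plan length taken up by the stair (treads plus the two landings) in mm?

2418 / 192 = 12.59, so 13 risers are needed.
Each riser is 2418/13 = 186 mm (≤ 192 mm).
T = 634 − 2·186 = 262 mm, which satisfies the 225 mm minimum.
Treads = 13 − 1 = 12; going = 12 × 262 = 3144 mm.
Add landings: 3144 + 1417 + 1212 = 5773 mm.

5773 mm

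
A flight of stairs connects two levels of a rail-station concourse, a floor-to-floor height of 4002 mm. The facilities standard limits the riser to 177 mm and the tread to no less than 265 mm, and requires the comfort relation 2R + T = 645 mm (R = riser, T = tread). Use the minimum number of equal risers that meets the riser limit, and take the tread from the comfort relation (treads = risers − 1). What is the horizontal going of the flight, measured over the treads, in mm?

At most 177 each: 4002/177 = 22.61, giving 23 risers.
R = 4002 ÷ 23 = 174 mm.
T = 645 − 2·174 = 297 mm, which satisfies the 265 mm minimum.
Going = (23 − 1) × 297 = 6534 mm.

6534 mm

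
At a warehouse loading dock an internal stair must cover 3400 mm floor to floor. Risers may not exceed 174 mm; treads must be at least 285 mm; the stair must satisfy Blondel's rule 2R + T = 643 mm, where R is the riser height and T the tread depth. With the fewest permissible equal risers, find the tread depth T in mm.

303 mm

⌈3400/174⌉ = 20 risers.
Each riser is 3400/20 = 170 mm (≤ 174 mm).
From 2R + T = 643: T = 643 − 340 = 303 mm.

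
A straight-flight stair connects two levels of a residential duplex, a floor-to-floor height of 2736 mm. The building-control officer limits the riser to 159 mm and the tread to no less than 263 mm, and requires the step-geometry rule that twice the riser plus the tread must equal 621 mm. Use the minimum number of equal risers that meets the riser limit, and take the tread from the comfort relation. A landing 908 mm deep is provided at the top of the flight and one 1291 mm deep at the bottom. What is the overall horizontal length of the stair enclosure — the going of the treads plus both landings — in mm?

At most 159 each: 2736/159 = 17.21, giving 18 risers.
Each riser is 2736/18 = 152 mm (≤ 159 mm).
Tread T = 621 − 2 × 152 = 317 mm (≥ 263 mm).
Treads = 18 − 1 = 17; going = 17 × 317 = 5389 mm.
Add landings: 5389 + 908 + 1291 = 7588 mm.

7588 mm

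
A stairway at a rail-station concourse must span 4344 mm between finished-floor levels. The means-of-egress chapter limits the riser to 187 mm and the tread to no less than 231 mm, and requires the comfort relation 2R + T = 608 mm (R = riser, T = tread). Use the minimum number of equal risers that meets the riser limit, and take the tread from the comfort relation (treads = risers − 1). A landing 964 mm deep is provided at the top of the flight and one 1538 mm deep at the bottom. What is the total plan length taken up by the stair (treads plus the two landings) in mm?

4344 / 187 = 23.23, so 24 risers are needed.
R = 4344 ÷ 24 = 181 mm.
Tread T = 608 − 2 × 181 = 246 mm (≥ 231 mm).
24 risers give 23 treads; going = 23 × 246 = 5658 mm.
Add landings: 5658 + 964 + 1538 = 8160 mm.

8160 mm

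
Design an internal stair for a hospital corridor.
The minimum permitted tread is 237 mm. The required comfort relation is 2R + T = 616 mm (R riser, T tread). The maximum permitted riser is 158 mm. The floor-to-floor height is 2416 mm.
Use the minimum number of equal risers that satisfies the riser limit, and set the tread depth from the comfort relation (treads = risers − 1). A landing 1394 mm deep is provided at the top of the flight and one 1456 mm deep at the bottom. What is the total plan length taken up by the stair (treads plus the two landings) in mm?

7560 mm

2416 / 158 = 15.29, so 16 risers are needed.
Each riser is 2416/16 = 151 mm (≤ 158 mm).
T = 616 − 2·151 = 314 mm, which satisfies the 237 mm minimum.
Going = (16 − 1) × 314 = 4710 mm.
Add landings: 4710 + 1394 + 1456 = 7560 mm.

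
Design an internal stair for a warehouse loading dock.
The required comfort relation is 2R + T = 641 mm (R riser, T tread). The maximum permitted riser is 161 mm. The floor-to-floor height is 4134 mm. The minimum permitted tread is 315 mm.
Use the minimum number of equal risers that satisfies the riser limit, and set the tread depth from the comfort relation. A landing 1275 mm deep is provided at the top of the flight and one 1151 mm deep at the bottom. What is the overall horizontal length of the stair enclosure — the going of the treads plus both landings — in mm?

At most 161 each: 4134/161 = 25.68, giving 26 risers.
Riser R = 4134 / 26 = 159 mm, within the 161 mm limit.
Tread T = 641 − 2 × 159 = 323 mm (≥ 315 mm).
Going = (26 − 1) × 323 = 8075 mm.
Enclosure = 8075 + 1275 + 1151 = 10501 mm.

10501 mm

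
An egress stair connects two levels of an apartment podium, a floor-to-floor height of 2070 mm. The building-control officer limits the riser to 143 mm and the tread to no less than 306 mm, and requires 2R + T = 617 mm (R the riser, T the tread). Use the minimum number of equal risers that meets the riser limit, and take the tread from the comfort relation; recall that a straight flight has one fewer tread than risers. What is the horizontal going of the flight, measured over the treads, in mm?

4774 mm

⌈2070/143⌉ = 15 risers.
Each riser is 2070/15 = 138 mm (≤ 143 mm).
Tread T = 617 − 2 × 138 = 341 mm (≥ 306 mm).
15 risers give 14 treads; going = 14 × 341 = 4774 mm.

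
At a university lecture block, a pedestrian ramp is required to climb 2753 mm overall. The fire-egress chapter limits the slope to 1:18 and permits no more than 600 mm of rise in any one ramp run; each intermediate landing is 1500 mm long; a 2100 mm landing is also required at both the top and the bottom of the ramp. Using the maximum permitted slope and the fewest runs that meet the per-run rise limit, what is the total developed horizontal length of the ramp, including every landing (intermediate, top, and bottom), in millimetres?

2753 / 600 = 4.59, so 5 ramp runs are needed. That means 4 intermediate landings.
Horizontal run for 2753 mm of rise at 1:18 is 2753 × 18 = 49554 mm.
Intermediate landings: 4 × 1500 = 6000 mm.
Top and bottom landings: 2 × 2100 = 4200 mm.
Total = 49554 + 6000 + 4200 = 59754 mm.

59754 mm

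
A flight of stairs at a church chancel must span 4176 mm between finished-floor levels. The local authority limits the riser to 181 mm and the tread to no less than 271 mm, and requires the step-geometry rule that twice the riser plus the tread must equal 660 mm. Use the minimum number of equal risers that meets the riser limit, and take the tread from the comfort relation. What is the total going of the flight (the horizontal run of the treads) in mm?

4176 / 181 = 23.07, so 24 risers are needed.
Riser R = 4176 / 24 = 174 mm, within the 181 mm limit.
T = 660 − 2·174 = 312 mm, which satisfies the 271 mm minimum.
Going = (24 − 1) × 312 = 7176 mm.

7176 mm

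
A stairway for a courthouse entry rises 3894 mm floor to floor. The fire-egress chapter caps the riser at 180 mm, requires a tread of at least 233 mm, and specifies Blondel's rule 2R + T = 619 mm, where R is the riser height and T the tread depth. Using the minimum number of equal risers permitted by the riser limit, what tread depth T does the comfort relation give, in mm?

265 mm

At most 180 each: 3894/180 = 21.63, giving 22 risers.
Riser R = 3894 / 22 = 177 mm, within the 180 mm limit.
T = 619 − 2·177 = 265 mm, which satisfies the 233 mm minimum.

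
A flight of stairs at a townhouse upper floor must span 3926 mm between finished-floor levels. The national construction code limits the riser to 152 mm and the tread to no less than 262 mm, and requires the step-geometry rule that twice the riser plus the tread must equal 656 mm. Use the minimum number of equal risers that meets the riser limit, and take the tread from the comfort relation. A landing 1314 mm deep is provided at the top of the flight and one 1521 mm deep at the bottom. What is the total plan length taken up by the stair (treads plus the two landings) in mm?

11685 mm

3926 / 152 = 25.829 → round up to 26 risers.
Riser R = 3926 / 26 = 151 mm, within the 152 mm limit.
T = 656 − 2·151 = 354 mm, which satisfies the 262 mm minimum.
Going = (26 − 1) × 354 = 8850 mm.
Add landings: 8850 + 1314 + 1521 = 11685 mm.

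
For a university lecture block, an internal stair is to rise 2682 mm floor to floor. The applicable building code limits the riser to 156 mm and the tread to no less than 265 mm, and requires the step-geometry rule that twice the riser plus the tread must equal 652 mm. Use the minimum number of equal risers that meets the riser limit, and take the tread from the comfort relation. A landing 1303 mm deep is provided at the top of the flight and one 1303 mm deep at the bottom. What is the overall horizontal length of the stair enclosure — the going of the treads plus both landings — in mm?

2682 / 156 = 17.19, so 18 risers are needed.
Each riser is 2682/18 = 149 mm (≤ 156 mm).
From 2R + T = 652: T = 652 − 298 = 354 mm.
18 risers give 17 treads; going = 17 × 354 = 6018 mm.
Add landings: 6018 + 1303 + 1303 = 8624 mm.

8624 mm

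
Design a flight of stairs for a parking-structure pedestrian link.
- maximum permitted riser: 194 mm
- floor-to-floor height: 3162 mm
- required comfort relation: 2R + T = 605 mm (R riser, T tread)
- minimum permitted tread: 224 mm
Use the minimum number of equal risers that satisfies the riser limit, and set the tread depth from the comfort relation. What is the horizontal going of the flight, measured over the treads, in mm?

3728 mm

⌈3162/194⌉ = 17 risers.
Each riser is 3162/17 = 186 mm (≤ 194 mm).
Tread T = 605 − 2 × 186 = 233 mm (≥ 224 mm).
17 risers give 16 treads; going = 16 × 233 = 3728 mm.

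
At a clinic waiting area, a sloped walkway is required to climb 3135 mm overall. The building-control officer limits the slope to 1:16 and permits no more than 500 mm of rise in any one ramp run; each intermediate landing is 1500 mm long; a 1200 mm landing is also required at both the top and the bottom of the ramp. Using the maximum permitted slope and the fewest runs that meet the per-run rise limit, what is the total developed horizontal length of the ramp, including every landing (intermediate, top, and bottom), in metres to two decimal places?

3135 / 500 = 6.270 → round up to 7 ramp runs. That means 6 intermediate landings.
Ramp run (horizontal) at 1:16: 3135 × 16 = 50160 mm.
6 intermediate landings contribute 6 × 1500 = 9000 mm.
Top and bottom landings: 2 × 1200 = 2400 mm.
Total = 50160 + 9000 + 2400 = 61560 mm.
= 61.56 m.

61.56 m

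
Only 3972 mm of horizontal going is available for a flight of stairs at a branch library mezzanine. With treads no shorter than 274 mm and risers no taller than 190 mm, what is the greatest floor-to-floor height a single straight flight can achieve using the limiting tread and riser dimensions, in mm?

3972 / 274 = 14.50, so 14 treads fit.
Risers = treads + 1 = 15.
Maximum height = 15 × 190 = 2850 mm.

2850 mm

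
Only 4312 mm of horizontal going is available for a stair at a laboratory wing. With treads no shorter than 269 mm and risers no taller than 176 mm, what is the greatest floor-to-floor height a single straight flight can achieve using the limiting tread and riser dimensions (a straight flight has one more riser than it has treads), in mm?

4312 / 269 = 16.03, so 16 treads fit.
Risers = treads + 1 = 17.
Maximum height = 17 × 176 = 2992 mm.

2992 mm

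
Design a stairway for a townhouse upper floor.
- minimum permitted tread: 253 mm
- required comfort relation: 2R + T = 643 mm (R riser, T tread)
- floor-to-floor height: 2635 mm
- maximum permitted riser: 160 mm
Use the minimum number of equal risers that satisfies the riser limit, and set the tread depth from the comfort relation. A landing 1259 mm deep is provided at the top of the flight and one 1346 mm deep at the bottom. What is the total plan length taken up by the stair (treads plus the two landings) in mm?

7933 mm

⌈2635/160⌉ = 17 risers.
Riser R = 2635 / 17 = 155 mm, within the 160 mm limit.
T = 643 − 2·155 = 333 mm, which satisfies the 253 mm minimum.
Treads = 17 − 1 = 16; going = 16 × 333 = 5328 mm.
Enclosure = 5328 + 1259 + 1346 = 7933 mm.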